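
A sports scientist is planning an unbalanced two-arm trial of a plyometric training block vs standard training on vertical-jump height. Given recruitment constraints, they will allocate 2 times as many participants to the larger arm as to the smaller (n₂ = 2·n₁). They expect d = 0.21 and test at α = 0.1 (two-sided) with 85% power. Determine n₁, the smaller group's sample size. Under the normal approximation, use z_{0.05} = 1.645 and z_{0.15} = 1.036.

n₁ = 245

With allocation ratio k = n₂/n₁ = 2, Var(x̄₁−x̄₂) = σ²(1/n₁ + 1/(k·n₁)) = σ²·(k+1)/(k·n₁).
So n₁ = (1 + 1/k)·((z_{α/2} + z_β)/d)² = 1.500 × (2.681/0.21)².
n₁ = 1.500 × 162.99 = 244.5.
Round up: n₁ = 245, giving n₂ = 2 × 245 = 490.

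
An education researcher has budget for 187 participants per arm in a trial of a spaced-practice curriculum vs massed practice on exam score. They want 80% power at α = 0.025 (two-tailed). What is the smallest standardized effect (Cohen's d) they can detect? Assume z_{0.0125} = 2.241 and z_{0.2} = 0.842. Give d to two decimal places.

For two independent groups of n = 187 each: d_min = (z_{α/2} + z_β)·√(2/n).
z-sum = 2.241 + 0.842 = 3.083.
d_min = 3.083 × √(2/187) = 3.083 × 0.1034 = 0.319.

d_min ≈ 0.32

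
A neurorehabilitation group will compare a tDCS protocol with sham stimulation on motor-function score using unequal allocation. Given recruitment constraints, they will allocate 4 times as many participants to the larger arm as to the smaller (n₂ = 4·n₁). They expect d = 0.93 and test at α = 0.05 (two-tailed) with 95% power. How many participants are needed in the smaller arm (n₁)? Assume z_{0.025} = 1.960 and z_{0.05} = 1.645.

n₁ = 19

With allocation ratio k = n₂/n₁ = 4, Var(x̄₁−x̄₂) = σ²(1/n₁ + 1/(k·n₁)) = σ²·(k+1)/(k·n₁).
So n₁ = (1 + 1/k)·((z_{α/2} + z_β)/d)² = 1.250 × (3.605/0.93)².
n₁ = 1.250 × 15.03 = 18.8.
Round up: n₁ = 19, giving n₂ = 4 × 19 = 76.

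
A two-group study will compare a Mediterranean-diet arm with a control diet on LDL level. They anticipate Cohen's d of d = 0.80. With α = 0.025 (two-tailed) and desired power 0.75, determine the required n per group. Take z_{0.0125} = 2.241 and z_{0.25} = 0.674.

n = 27 per group

For two independent groups with equal n: n = 2·((z_{α/2} + z_β) / d)².
z_{α/2} + z_β = 2.241 + 0.674 = 2.915.
n = 2 × (2.915 / 0.80)² = 2 × 3.644² = 2 × 13.28 = 26.6.
Round up to the next whole participant.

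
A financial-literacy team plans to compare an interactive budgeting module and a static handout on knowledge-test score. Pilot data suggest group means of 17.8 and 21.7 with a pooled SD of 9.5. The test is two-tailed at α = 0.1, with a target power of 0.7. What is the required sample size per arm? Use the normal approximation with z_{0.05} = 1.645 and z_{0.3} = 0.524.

Cohen's d = |M₁ − M₂| / SD_pooled = |17.8 − 21.7| / 9.5 = 3.9 / 9.5 = 0.411.
For two independent groups with equal n: n = 2·((z_{α/2} + z_β) / d)².
z_{α/2} + z_β = 1.645 + 0.524 = 2.169.
n = 2 × (2.169 / 0.411)² = 2 × 5.277² = 2 × 27.85 = 55.7.
Round up to the next whole participant.

n = 56 per group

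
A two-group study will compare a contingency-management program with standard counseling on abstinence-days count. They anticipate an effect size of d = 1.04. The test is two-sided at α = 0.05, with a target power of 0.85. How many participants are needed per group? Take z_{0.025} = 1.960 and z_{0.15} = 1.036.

n = 17 per group

For two independent groups with equal n: n = 2·((z_{α/2} + z_β) / d)².
z_{α/2} + z_β = 1.960 + 1.036 = 2.996.
n = 2 × (2.996 / 1.04)² = 2 × 2.881² = 2 × 8.30 = 16.6.
Round up to the next whole participant.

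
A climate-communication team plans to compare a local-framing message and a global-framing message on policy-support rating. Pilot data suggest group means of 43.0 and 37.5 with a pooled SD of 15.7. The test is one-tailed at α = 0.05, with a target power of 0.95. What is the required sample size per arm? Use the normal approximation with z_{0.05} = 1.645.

Cohen's d = |M₁ − M₂| / SD_pooled = |43.0 − 37.5| / 15.7 = 5.5 / 15.7 = 0.350.
For two independent groups with equal n: n = 2·((z_{α} + z_β) / d)².
z_{α} + z_β = 1.645 + 1.645 = 3.290.
n = 2 × (3.290 / 0.350)² = 2 × 9.400² = 2 × 88.36 = 176.7.
Round up to the next whole participant.

n = 177 per group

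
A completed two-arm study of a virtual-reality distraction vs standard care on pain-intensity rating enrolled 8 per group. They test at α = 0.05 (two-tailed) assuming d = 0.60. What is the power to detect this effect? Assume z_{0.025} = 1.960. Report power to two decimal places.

For two equal groups, power = Φ(d·√(n/2) − z_{α/2}).
d·√(n/2) = 0.60 × √(8/2) = 0.60 × 2.000 = 1.200.
z_β = 1.200 − 1.960 = -0.760.
Power = Φ(-0.760) = 0.224.

power ≈ 0.22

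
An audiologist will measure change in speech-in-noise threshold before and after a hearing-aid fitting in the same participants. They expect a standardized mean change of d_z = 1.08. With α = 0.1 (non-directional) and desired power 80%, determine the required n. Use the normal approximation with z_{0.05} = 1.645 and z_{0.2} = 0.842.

For a paired (one-sample on differences) test: n = ((z_{α/2} + z_β) / d)².
z_{α/2} + z_β = 1.645 + 0.842 = 2.487.
n = (2.487 / 1.08)² = 2.303² = 5.30.
Round up.

n = 6 pairs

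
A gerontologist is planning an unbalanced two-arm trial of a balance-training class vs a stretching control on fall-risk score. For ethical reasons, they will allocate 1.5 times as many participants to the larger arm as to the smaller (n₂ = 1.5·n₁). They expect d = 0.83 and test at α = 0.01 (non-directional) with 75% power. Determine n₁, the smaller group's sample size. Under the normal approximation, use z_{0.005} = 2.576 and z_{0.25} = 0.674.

n₁ = 26

With allocation ratio k = n₂/n₁ = 1.5, Var(x̄₁−x̄₂) = σ²(1/n₁ + 1/(k·n₁)) = σ²·(k+1)/(k·n₁).
So n₁ = (1 + 1/k)·((z_{α/2} + z_β)/d)² = 1.667 × (3.250/0.83)².
n₁ = 1.667 × 15.33 = 25.6.
Round up: n₁ = 26, giving n₂ = 1.5 × 26 = 39.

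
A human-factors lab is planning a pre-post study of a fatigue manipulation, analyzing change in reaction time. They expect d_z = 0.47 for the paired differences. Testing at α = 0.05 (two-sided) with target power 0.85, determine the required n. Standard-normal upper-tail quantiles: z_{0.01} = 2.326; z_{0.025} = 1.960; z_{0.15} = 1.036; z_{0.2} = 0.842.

For a paired (one-sample on differences) test: n = ((z_{α/2} + z_β) / d)².
z_{α/2} + z_β = 1.960 + 1.036 = 2.996.
n = (2.996 / 0.47)² = 6.374² = 40.63.
Round up.

n = 41 pairs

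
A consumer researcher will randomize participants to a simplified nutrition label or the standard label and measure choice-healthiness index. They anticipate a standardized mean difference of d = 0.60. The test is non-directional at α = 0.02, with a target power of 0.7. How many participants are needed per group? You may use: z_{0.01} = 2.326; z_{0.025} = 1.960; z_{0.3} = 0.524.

n = 46 per group

For two independent groups with equal n: n = 2·((z_{α/2} + z_β) / d)².
z_{α/2} + z_β = 2.326 + 0.524 = 2.850.
n = 2 × (2.850 / 0.60)² = 2 × 4.750² = 2 × 22.56 = 45.1.
Round up to the next whole participant.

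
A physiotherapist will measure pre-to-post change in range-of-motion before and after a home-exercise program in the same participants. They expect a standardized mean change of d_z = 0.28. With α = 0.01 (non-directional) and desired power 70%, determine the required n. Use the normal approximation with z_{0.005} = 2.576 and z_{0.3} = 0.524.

For a paired (one-sample on differences) test: n = ((z_{α/2} + z_β) / d)².
z_{α/2} + z_β = 2.576 + 0.524 = 3.100.
n = (3.100 / 0.28)² = 11.071² = 122.58.
Round up.

n = 123 pairs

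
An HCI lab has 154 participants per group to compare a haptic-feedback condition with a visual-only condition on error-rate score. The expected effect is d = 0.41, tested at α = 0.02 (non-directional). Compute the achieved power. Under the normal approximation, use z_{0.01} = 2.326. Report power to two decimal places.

power ≈ 0.90

For two equal groups, power = Φ(d·√(n/2) − z_{α/2}).
d·√(n/2) = 0.41 × √(154/2) = 0.41 × 8.775 = 3.598.
z_β = 3.598 − 2.326 = 1.272.
Power = Φ(1.272) = 0.898.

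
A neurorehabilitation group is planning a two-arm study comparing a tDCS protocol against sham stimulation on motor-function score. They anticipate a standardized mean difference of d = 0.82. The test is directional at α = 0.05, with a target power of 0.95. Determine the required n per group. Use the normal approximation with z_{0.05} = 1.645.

n = 33 per group

For two independent groups with equal n: n = 2·((z_{α} + z_β) / d)².
z_{α} + z_β = 1.645 + 1.645 = 3.290.
n = 2 × (3.290 / 0.82)² = 2 × 4.012² = 2 × 16.10 = 32.2.
Round up to the next whole participant.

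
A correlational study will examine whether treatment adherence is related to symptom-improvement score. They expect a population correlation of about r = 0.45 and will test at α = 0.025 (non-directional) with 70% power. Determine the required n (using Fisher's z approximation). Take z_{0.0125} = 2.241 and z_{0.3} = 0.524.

n = 36

Fisher's z: C = ½·ln((1+r)/(1−r)) = ½·ln(2.6364) = 0.4847.
n = ((z_{α/2} + z_β)/C)² + 3.
(2.241 + 0.524) / 0.4847 = 2.765 / 0.4847 = 5.705.
n = 5.705² + 3 = 32.54 + 3 = 35.5.
Round up.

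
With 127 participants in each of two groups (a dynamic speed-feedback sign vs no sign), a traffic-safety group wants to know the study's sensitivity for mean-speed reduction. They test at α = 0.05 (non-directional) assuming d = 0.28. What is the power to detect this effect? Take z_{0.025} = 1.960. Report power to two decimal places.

For two equal groups, power = Φ(d·√(n/2) − z_{α/2}).
d·√(n/2) = 0.28 × √(127/2) = 0.28 × 7.969 = 2.231.
z_β = 2.231 − 1.960 = 0.271.
Power = Φ(0.271) = 0.607.

power ≈ 0.61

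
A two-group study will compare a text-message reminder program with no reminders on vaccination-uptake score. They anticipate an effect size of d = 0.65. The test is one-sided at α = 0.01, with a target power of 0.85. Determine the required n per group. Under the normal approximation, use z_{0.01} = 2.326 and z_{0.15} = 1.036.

n = 54 per group

For two independent groups with equal n: n = 2·((z_{α} + z_β) / d)².
z_{α} + z_β = 2.326 + 1.036 = 3.362.
n = 2 × (3.362 / 0.65)² = 2 × 5.172² = 2 × 26.75 = 53.5.
Round up to the next whole participant.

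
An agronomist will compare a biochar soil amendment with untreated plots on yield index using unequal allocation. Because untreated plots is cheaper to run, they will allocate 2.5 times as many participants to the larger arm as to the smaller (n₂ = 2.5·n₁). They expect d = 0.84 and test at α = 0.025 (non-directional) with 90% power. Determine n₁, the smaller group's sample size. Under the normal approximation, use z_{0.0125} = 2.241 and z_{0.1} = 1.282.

With allocation ratio k = n₂/n₁ = 2.5, Var(x̄₁−x̄₂) = σ²(1/n₁ + 1/(k·n₁)) = σ²·(k+1)/(k·n₁).
So n₁ = (1 + 1/k)·((z_{α/2} + z_β)/d)² = 1.400 × (3.523/0.84)².
n₁ = 1.400 × 17.59 = 24.6.
Round up: n₁ = 25, giving n₂ = ⌈2.5 × 25⌉ = ⌈62.5⌉ = 63.

n₁ = 25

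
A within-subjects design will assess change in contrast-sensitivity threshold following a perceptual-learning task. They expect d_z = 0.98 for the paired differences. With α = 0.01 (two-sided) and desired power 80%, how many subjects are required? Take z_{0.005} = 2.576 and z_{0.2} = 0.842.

n = 13 pairs

For a paired (one-sample on differences) test: n = ((z_{α/2} + z_β) / d)².
z_{α/2} + z_β = 2.576 + 0.842 = 3.418.
n = (3.418 / 0.98)² = 3.488² = 12.16.
Round up.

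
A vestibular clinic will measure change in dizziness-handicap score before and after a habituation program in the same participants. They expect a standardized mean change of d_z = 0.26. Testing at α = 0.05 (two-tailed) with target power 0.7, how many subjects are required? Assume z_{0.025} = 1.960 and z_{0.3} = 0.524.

n = 92 pairs

For a paired (one-sample on differences) test: n = ((z_{α/2} + z_β) / d)².
z_{α/2} + z_β = 1.960 + 0.524 = 2.484.
n = (2.484 / 0.26)² = 9.554² = 91.28.
Round up.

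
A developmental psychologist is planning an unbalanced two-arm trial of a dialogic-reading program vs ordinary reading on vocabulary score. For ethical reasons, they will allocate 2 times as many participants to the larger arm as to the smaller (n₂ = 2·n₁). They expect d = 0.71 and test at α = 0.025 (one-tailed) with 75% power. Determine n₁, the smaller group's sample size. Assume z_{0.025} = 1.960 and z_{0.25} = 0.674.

n₁ = 21

With allocation ratio k = n₂/n₁ = 2, Var(x̄₁−x̄₂) = σ²(1/n₁ + 1/(k·n₁)) = σ²·(k+1)/(k·n₁).
So n₁ = (1 + 1/k)·((z_{α} + z_β)/d)² = 1.500 × (2.634/0.71)².
n₁ = 1.500 × 13.76 = 20.6.
Round up: n₁ = 21, giving n₂ = 2 × 21 = 42.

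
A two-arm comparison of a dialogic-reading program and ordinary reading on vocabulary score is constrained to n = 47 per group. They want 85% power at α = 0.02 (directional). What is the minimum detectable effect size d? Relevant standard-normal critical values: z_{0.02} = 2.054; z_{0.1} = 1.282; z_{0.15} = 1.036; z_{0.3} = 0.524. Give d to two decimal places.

d_min ≈ 0.64

For two independent groups of n = 47 each: d_min = (z_{α} + z_β)·√(2/n).
z-sum = 2.054 + 1.036 = 3.090.
d_min = 3.090 × √(2/47) = 3.090 × 0.2063 = 0.637.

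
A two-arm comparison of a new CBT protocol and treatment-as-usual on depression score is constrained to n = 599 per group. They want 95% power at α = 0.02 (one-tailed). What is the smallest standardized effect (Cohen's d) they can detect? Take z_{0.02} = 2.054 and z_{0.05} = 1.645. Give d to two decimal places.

For two independent groups of n = 599 each: d_min = (z_{α} + z_β)·√(2/n).
z-sum = 2.054 + 1.645 = 3.699.
d_min = 3.699 × √(2/599) = 3.699 × 0.0578 = 0.214.

d_min ≈ 0.21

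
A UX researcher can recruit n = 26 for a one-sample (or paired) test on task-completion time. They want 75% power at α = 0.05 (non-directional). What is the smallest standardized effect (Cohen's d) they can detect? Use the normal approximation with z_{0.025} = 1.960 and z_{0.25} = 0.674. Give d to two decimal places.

d_min ≈ 0.52

For a single sample (or paired design) of n = 26: d_min = (z_{α/2} + z_β)/√n.
z-sum = 1.960 + 0.674 = 2.634.
d_min = 2.634 / √26 = 2.634 / 5.099 = 0.517.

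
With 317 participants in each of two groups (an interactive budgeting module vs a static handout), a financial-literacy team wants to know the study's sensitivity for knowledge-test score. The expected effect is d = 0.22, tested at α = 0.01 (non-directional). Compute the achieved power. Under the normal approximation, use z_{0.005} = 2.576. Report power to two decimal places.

power ≈ 0.58

For two equal groups, power = Φ(d·√(n/2) − z_{α/2}).
d·√(n/2) = 0.22 × √(317/2) = 0.22 × 12.590 = 2.770.
z_β = 2.770 − 2.576 = 0.194.
Power = Φ(0.194) = 0.577.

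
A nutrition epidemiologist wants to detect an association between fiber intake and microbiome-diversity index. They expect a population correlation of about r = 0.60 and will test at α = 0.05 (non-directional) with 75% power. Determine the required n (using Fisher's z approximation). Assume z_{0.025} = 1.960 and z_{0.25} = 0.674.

n = 18

Fisher's z: C = ½·ln((1+r)/(1−r)) = ½·ln(4.0000) = 0.6931.
n = ((z_{α/2} + z_β)/C)² + 3.
(1.960 + 0.674) / 0.6931 = 2.634 / 0.6931 = 3.800.
n = 3.800² + 3 = 14.44 + 3 = 17.4.
Round up.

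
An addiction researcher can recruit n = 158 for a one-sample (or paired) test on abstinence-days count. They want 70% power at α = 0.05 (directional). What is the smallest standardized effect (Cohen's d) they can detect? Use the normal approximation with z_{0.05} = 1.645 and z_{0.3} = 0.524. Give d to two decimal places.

For a single sample (or paired design) of n = 158: d_min = (z_{α} + z_β)/√n.
z-sum = 1.645 + 0.524 = 2.169.
d_min = 2.169 / √158 = 2.169 / 12.570 = 0.173.

d_min ≈ 0.17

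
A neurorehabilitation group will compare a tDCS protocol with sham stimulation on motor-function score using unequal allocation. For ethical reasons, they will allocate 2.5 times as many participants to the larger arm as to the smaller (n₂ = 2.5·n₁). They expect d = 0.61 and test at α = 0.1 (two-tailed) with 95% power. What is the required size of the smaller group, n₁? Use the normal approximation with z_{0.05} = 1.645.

With allocation ratio k = n₂/n₁ = 2.5, Var(x̄₁−x̄₂) = σ²(1/n₁ + 1/(k·n₁)) = σ²·(k+1)/(k·n₁).
So n₁ = (1 + 1/k)·((z_{α/2} + z_β)/d)² = 1.400 × (3.290/0.61)².
n₁ = 1.400 × 29.09 = 40.7.
Round up: n₁ = 41, giving n₂ = ⌈2.5 × 41⌉ = ⌈102.5⌉ = 103.

n₁ = 41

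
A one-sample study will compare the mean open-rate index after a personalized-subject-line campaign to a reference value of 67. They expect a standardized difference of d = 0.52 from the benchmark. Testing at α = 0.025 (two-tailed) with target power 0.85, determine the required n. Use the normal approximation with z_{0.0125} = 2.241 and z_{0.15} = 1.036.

For a one-sample test: n = ((z_{α/2} + z_β) / d)².
z_{α/2} + z_β = 2.241 + 1.036 = 3.277.
n = (3.277 / 0.52)² = 6.302² = 39.71.
Round up.

n = 40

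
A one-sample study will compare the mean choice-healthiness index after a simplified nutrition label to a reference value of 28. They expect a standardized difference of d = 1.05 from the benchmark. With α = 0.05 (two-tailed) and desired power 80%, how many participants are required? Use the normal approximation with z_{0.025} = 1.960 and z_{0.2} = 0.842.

n = 8

For a one-sample test: n = ((z_{α/2} + z_β) / d)².
z_{α/2} + z_β = 1.960 + 0.842 = 2.802.
n = (2.802 / 1.05)² = 2.669² = 7.12.
Round up.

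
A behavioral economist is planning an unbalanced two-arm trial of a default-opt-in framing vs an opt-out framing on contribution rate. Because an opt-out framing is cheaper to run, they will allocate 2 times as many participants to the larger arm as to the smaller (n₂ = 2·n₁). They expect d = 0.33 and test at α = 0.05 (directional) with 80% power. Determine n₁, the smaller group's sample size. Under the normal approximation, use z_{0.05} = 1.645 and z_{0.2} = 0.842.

With allocation ratio k = n₂/n₁ = 2, Var(x̄₁−x̄₂) = σ²(1/n₁ + 1/(k·n₁)) = σ²·(k+1)/(k·n₁).
So n₁ = (1 + 1/k)·((z_{α} + z_β)/d)² = 1.500 × (2.487/0.33)².
n₁ = 1.500 × 56.80 = 85.2.
Round up: n₁ = 86, giving n₂ = 2 × 86 = 172.

n₁ = 86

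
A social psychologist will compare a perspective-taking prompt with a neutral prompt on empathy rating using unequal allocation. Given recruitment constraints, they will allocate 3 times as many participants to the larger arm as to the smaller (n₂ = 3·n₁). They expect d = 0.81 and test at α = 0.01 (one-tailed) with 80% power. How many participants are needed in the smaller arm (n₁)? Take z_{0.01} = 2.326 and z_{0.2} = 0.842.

With allocation ratio k = n₂/n₁ = 3, Var(x̄₁−x̄₂) = σ²(1/n₁ + 1/(k·n₁)) = σ²·(k+1)/(k·n₁).
So n₁ = (1 + 1/k)·((z_{α} + z_β)/d)² = 1.333 × (3.168/0.81)².
n₁ = 1.333 × 15.30 = 20.4.
Round up: n₁ = 21, giving n₂ = 3 × 21 = 63.

n₁ = 21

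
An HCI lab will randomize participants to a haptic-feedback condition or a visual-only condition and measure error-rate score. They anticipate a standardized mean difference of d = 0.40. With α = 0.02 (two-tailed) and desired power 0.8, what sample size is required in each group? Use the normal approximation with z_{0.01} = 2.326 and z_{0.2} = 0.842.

For two independent groups with equal n: n = 2·((z_{α/2} + z_β) / d)².
z_{α/2} + z_β = 2.326 + 0.842 = 3.168.
n = 2 × (3.168 / 0.40)² = 2 × 7.920² = 2 × 62.73 = 125.5.
Round up to the next whole participant.

n = 126 per group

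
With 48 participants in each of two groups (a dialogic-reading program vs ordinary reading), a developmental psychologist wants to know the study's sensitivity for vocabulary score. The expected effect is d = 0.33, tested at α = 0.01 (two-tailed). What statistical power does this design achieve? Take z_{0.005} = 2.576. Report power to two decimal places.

For two equal groups, power = Φ(d·√(n/2) − z_{α/2}).
d·√(n/2) = 0.33 × √(48/2) = 0.33 × 4.899 = 1.617.
z_β = 1.617 − 2.576 = -0.959.
Power = Φ(-0.959) = 0.169.

power ≈ 0.17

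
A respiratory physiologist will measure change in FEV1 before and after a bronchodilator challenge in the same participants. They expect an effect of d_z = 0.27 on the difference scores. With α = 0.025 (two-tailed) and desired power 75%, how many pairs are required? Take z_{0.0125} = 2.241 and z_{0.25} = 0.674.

n = 117 pairs

For a paired (one-sample on differences) test: n = ((z_{α/2} + z_β) / d)².
z_{α/2} + z_β = 2.241 + 0.674 = 2.915.
n = (2.915 / 0.27)² = 10.796² = 116.56.
Round up.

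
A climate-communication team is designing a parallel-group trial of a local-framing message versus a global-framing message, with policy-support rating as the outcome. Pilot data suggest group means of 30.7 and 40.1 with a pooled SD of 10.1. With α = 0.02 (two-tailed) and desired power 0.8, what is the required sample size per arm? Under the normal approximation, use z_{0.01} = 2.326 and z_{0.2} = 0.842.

n = 24 per group

Cohen's d = |M₁ − M₂| / SD_pooled = |30.7 − 40.1| / 10.1 = 9.4 / 10.1 = 0.931.
For two independent groups with equal n: n = 2·((z_{α/2} + z_β) / d)².
z_{α/2} + z_β = 2.326 + 0.842 = 3.168.
n = 2 × (3.168 / 0.931)² = 2 × 3.403² = 2 × 11.58 = 23.2.
Round up to the next whole participant.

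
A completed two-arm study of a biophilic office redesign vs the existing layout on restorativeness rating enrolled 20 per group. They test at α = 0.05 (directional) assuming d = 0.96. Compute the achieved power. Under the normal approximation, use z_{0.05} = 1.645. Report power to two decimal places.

For two equal groups, power = Φ(d·√(n/2) − z_{α}).
d·√(n/2) = 0.96 × √(20/2) = 0.96 × 3.162 = 3.036.
z_β = 3.036 − 1.645 = 1.391.
Power = Φ(1.391) = 0.918.

power ≈ 0.92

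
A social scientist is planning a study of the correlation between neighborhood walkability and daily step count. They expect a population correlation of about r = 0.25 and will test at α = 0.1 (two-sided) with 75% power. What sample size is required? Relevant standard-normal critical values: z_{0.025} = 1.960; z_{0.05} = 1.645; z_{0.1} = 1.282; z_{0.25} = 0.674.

Fisher's z: C = ½·ln((1+r)/(1−r)) = ½·ln(1.6667) = 0.2554.
n = ((z_{α/2} + z_β)/C)² + 3.
(1.645 + 0.674) / 0.2554 = 2.319 / 0.2554 = 9.080.
n = 9.080² + 3 = 82.44 + 3 = 85.4.
Round up.

n = 86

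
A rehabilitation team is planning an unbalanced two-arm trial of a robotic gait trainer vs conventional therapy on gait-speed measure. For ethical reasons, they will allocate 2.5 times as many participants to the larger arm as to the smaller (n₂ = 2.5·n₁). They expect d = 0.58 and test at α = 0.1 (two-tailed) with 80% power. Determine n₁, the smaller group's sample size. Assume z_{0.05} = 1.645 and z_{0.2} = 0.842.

n₁ = 26

With allocation ratio k = n₂/n₁ = 2.5, Var(x̄₁−x̄₂) = σ²(1/n₁ + 1/(k·n₁)) = σ²·(k+1)/(k·n₁).
So n₁ = (1 + 1/k)·((z_{α/2} + z_β)/d)² = 1.400 × (2.487/0.58)².
n₁ = 1.400 × 18.39 = 25.7.
Round up: n₁ = 26, giving n₂ = 2.5 × 26 = 65.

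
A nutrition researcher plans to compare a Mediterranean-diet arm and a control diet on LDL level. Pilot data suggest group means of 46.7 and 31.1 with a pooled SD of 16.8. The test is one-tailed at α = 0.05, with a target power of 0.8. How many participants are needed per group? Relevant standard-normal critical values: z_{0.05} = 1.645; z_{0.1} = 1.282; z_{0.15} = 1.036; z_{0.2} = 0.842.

n = 15 per group

Cohen's d = |M₁ − M₂| / SD_pooled = |46.7 − 31.1| / 16.8 = 15.6 / 16.8 = 0.929.
For two independent groups with equal n: n = 2·((z_{α} + z_β) / d)².
z_{α} + z_β = 1.645 + 0.842 = 2.487.
n = 2 × (2.487 / 0.929)² = 2 × 2.677² = 2 × 7.17 = 14.3.
Round up to the next whole participant.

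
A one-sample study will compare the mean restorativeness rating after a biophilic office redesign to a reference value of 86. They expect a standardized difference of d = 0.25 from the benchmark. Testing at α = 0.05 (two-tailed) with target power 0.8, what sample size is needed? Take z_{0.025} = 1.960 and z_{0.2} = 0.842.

For a one-sample test: n = ((z_{α/2} + z_β) / d)².
z_{α/2} + z_β = 1.960 + 0.842 = 2.802.
n = (2.802 / 0.25)² = 11.208² = 125.62.
Round up.

n = 126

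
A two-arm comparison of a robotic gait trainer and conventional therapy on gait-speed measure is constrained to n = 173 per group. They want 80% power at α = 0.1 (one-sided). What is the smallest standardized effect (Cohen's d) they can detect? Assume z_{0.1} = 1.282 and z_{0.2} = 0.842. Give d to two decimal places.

d_min ≈ 0.23

For two independent groups of n = 173 each: d_min = (z_{α} + z_β)·√(2/n).
z-sum = 1.282 + 0.842 = 2.124.
d_min = 2.124 × √(2/173) = 2.124 × 0.1075 = 0.228.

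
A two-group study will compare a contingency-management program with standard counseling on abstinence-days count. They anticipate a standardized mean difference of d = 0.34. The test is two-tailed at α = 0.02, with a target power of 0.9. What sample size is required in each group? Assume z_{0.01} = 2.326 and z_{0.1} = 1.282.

n = 226 per group

For two independent groups with equal n: n = 2·((z_{α/2} + z_β) / d)².
z_{α/2} + z_β = 2.326 + 1.282 = 3.608.
n = 2 × (3.608 / 0.34)² = 2 × 10.612² = 2 × 112.61 = 225.2.
Round up to the next whole participant.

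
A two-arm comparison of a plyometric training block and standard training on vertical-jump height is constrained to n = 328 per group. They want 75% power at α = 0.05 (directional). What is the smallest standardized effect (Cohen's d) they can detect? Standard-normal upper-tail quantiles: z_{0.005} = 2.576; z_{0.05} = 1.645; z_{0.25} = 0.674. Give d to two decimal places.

For two independent groups of n = 328 each: d_min = (z_{α} + z_β)·√(2/n).
z-sum = 1.645 + 0.674 = 2.319.
d_min = 2.319 × √(2/328) = 2.319 × 0.0781 = 0.181.

d_min ≈ 0.18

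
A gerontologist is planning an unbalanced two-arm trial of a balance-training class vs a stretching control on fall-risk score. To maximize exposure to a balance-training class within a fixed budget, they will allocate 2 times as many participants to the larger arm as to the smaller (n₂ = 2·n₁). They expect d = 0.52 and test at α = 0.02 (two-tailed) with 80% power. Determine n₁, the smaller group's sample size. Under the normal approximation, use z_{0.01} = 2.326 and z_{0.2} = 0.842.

n₁ = 56

With allocation ratio k = n₂/n₁ = 2, Var(x̄₁−x̄₂) = σ²(1/n₁ + 1/(k·n₁)) = σ²·(k+1)/(k·n₁).
So n₁ = (1 + 1/k)·((z_{α/2} + z_β)/d)² = 1.500 × (3.168/0.52)².
n₁ = 1.500 × 37.12 = 55.7.
Round up: n₁ = 56, giving n₂ = 2 × 56 = 112.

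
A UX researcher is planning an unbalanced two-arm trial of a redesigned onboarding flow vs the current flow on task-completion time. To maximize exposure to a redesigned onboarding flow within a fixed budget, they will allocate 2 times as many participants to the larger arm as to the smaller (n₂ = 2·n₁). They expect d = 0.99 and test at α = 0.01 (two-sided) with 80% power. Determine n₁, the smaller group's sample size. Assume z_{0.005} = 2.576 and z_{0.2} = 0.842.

With allocation ratio k = n₂/n₁ = 2, Var(x̄₁−x̄₂) = σ²(1/n₁ + 1/(k·n₁)) = σ²·(k+1)/(k·n₁).
So n₁ = (1 + 1/k)·((z_{α/2} + z_β)/d)² = 1.500 × (3.418/0.99)².
n₁ = 1.500 × 11.92 = 17.9.
Round up: n₁ = 18, giving n₂ = 2 × 18 = 36.

n₁ = 18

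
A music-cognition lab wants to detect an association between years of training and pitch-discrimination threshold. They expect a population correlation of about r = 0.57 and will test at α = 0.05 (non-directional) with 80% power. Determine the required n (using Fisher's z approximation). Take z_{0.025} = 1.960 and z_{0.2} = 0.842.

Fisher's z: C = ½·ln((1+r)/(1−r)) = ½·ln(3.6512) = 0.6475.
n = ((z_{α/2} + z_β)/C)² + 3.
(1.960 + 0.842) / 0.6475 = 2.802 / 0.6475 = 4.327.
n = 4.327² + 3 = 18.73 + 3 = 21.7.
Round up.

n = 22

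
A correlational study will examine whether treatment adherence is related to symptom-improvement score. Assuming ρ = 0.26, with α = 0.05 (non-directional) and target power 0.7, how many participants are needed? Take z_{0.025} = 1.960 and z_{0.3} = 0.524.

Fisher's z: C = ½·ln((1+r)/(1−r)) = ½·ln(1.7027) = 0.2661.
n = ((z_{α/2} + z_β)/C)² + 3.
(1.960 + 0.524) / 0.2661 = 2.484 / 0.2661 = 9.335.
n = 9.335² + 3 = 87.14 + 3 = 90.1.
Round up.

n = 91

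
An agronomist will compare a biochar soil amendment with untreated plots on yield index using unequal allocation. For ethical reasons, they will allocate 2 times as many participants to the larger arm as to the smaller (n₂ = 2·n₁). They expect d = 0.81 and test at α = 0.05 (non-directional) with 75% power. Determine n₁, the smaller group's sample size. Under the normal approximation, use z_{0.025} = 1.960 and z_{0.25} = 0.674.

With allocation ratio k = n₂/n₁ = 2, Var(x̄₁−x̄₂) = σ²(1/n₁ + 1/(k·n₁)) = σ²·(k+1)/(k·n₁).
So n₁ = (1 + 1/k)·((z_{α/2} + z_β)/d)² = 1.500 × (2.634/0.81)².
n₁ = 1.500 × 10.57 = 15.9.
Round up: n₁ = 16, giving n₂ = 2 × 16 = 32.

n₁ = 16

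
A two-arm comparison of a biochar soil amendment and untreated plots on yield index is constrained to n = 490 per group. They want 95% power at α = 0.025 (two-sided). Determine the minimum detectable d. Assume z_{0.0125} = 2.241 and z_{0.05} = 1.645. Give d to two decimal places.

For two independent groups of n = 490 each: d_min = (z_{α/2} + z_β)·√(2/n).
z-sum = 2.241 + 1.645 = 3.886.
d_min = 3.886 × √(2/490) = 3.886 × 0.0639 = 0.248.

d_min ≈ 0.25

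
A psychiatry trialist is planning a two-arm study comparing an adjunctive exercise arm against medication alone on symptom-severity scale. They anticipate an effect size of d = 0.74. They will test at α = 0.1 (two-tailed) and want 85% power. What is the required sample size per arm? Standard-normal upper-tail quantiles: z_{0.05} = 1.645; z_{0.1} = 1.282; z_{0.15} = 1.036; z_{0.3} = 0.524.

For two independent groups with equal n: n = 2·((z_{α/2} + z_β) / d)².
z_{α/2} + z_β = 1.645 + 1.036 = 2.681.
n = 2 × (2.681 / 0.74)² = 2 × 3.623² = 2 × 13.13 = 26.3.
Round up to the next whole participant.

n = 27 per group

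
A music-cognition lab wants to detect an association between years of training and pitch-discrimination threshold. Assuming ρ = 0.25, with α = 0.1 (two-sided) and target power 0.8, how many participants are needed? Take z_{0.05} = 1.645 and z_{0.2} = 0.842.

n = 98

Fisher's z: C = ½·ln((1+r)/(1−r)) = ½·ln(1.6667) = 0.2554.
n = ((z_{α/2} + z_β)/C)² + 3.
(1.645 + 0.842) / 0.2554 = 2.487 / 0.2554 = 9.738.
n = 9.738² + 3 = 94.82 + 3 = 97.8.
Round up.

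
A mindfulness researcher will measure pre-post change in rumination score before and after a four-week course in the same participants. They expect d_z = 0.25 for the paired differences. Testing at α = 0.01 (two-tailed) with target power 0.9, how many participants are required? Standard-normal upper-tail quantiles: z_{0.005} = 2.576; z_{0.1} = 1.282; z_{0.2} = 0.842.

n = 239 pairs

For a paired (one-sample on differences) test: n = ((z_{α/2} + z_β) / d)².
z_{α/2} + z_β = 2.576 + 1.282 = 3.858.
n = (3.858 / 0.25)² = 15.432² = 238.15.
Round up.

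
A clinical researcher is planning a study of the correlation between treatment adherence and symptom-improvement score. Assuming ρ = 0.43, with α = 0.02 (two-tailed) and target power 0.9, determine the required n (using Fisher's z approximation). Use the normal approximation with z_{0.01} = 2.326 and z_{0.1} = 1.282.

Fisher's z: C = ½·ln((1+r)/(1−r)) = ½·ln(2.5088) = 0.4599.
n = ((z_{α/2} + z_β)/C)² + 3.
(2.326 + 1.282) / 0.4599 = 3.608 / 0.4599 = 7.845.
n = 7.845² + 3 = 61.55 + 3 = 64.5.
Round up.

n = 65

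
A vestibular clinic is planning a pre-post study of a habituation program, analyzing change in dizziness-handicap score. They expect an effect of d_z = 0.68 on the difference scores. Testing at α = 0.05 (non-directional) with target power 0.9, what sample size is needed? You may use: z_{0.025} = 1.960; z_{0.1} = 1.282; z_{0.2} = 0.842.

For a paired (one-sample on differences) test: n = ((z_{α/2} + z_β) / d)².
z_{α/2} + z_β = 1.960 + 1.282 = 3.242.
n = (3.242 / 0.68)² = 4.768² = 22.73.
Round up.

n = 23 pairs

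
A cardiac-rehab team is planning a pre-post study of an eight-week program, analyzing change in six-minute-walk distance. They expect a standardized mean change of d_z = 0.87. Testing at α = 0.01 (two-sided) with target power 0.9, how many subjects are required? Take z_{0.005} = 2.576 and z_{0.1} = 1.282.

n = 20 pairs

For a paired (one-sample on differences) test: n = ((z_{α/2} + z_β) / d)².
z_{α/2} + z_β = 2.576 + 1.282 = 3.858.
n = (3.858 / 0.87)² = 4.434² = 19.66.
Round up.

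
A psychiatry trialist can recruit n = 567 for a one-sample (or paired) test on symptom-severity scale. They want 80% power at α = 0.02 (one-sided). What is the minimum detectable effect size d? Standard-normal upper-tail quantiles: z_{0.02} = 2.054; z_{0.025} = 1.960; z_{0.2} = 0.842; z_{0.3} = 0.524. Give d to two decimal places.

d_min ≈ 0.12

For a single sample (or paired design) of n = 567: d_min = (z_{α} + z_β)/√n.
z-sum = 2.054 + 0.842 = 2.896.
d_min = 2.896 / √567 = 2.896 / 23.812 = 0.122.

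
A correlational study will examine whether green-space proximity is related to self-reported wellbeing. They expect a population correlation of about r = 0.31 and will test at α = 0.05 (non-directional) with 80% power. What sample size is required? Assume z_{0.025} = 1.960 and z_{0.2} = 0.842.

n = 80

Fisher's z: C = ½·ln((1+r)/(1−r)) = ½·ln(1.8986) = 0.3205.
n = ((z_{α/2} + z_β)/C)² + 3.
(1.960 + 0.842) / 0.3205 = 2.802 / 0.3205 = 8.743.
n = 8.743² + 3 = 76.43 + 3 = 79.4.
Round up.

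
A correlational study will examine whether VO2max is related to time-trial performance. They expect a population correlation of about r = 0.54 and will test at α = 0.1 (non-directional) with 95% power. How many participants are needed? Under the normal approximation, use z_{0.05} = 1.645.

Fisher's z: C = ½·ln((1+r)/(1−r)) = ½·ln(3.3478) = 0.6042.
n = ((z_{α/2} + z_β)/C)² + 3.
(1.645 + 1.645) / 0.6042 = 3.290 / 0.6042 = 5.445.
n = 5.445² + 3 = 29.65 + 3 = 32.7.
Round up.

n = 33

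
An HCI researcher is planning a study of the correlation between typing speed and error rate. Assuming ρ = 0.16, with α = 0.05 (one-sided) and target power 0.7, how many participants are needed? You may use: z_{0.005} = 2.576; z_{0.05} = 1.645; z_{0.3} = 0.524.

Fisher's z: C = ½·ln((1+r)/(1−r)) = ½·ln(1.3810) = 0.1614.
n = ((z_{α} + z_β)/C)² + 3.
(1.645 + 0.524) / 0.1614 = 2.169 / 0.1614 = 13.439.
n = 13.439² + 3 = 180.60 + 3 = 183.6.
Round up.

n = 184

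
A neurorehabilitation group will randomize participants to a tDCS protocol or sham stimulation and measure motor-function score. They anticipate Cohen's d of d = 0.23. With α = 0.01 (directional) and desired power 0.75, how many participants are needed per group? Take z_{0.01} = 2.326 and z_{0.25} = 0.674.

n = 341 per group

For two independent groups with equal n: n = 2·((z_{α} + z_β) / d)².
z_{α} + z_β = 2.326 + 0.674 = 3.000.
n = 2 × (3.000 / 0.23)² = 2 × 13.043² = 2 × 170.13 = 340.3.
Round up to the next whole participant.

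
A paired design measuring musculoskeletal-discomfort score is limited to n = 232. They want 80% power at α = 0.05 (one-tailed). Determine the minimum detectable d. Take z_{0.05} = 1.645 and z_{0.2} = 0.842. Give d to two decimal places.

For a single sample (or paired design) of n = 232: d_min = (z_{α} + z_β)/√n.
z-sum = 1.645 + 0.842 = 2.487.
d_min = 2.487 / √232 = 2.487 / 15.232 = 0.163.

d_min ≈ 0.16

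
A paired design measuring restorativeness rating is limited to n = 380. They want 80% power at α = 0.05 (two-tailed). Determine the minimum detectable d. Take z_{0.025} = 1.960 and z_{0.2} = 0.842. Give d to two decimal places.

d_min ≈ 0.14

For a single sample (or paired design) of n = 380: d_min = (z_{α/2} + z_β)/√n.
z-sum = 1.960 + 0.842 = 2.802.
d_min = 2.802 / √380 = 2.802 / 19.494 = 0.144.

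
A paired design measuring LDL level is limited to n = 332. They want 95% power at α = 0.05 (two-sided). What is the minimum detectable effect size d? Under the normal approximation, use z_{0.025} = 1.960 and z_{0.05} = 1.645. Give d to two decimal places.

For a single sample (or paired design) of n = 332: d_min = (z_{α/2} + z_β)/√n.
z-sum = 1.960 + 1.645 = 3.605.
d_min = 3.605 / √332 = 3.605 / 18.221 = 0.198.

d_min ≈ 0.20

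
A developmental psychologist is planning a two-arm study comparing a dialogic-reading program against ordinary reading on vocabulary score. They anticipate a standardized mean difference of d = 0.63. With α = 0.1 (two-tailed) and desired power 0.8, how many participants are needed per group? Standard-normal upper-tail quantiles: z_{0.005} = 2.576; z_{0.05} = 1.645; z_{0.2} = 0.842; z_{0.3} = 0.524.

For two independent groups with equal n: n = 2·((z_{α/2} + z_β) / d)².
z_{α/2} + z_β = 1.645 + 0.842 = 2.487.
n = 2 × (2.487 / 0.63)² = 2 × 3.948² = 2 × 15.58 = 31.2.
Round up to the next whole participant.

n = 32 per group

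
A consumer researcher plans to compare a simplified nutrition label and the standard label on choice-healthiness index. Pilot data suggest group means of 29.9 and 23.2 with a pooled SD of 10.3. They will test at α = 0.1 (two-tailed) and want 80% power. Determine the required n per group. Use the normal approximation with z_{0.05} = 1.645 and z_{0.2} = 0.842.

n = 30 per group

Cohen's d = |M₁ − M₂| / SD_pooled = |29.9 − 23.2| / 10.3 = 6.7 / 10.3 = 0.650.
For two independent groups with equal n: n = 2·((z_{α/2} + z_β) / d)².
z_{α/2} + z_β = 1.645 + 0.842 = 2.487.
n = 2 × (2.487 / 0.650)² = 2 × 3.826² = 2 × 14.64 = 29.3.
Round up to the next whole participant.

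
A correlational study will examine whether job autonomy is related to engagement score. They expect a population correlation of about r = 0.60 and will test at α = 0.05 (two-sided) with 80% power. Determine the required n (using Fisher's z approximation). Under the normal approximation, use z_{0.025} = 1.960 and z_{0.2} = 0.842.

Fisher's z: C = ½·ln((1+r)/(1−r)) = ½·ln(4.0000) = 0.6931.
n = ((z_{α/2} + z_β)/C)² + 3.
(1.960 + 0.842) / 0.6931 = 2.802 / 0.6931 = 4.043.
n = 4.043² + 3 = 16.34 + 3 = 19.3.
Round up.

n = 20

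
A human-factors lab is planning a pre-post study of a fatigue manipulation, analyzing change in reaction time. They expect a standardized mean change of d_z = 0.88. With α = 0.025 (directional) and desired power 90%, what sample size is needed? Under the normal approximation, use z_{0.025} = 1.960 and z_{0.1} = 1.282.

For a paired (one-sample on differences) test: n = ((z_{α} + z_β) / d)².
z_{α} + z_β = 1.960 + 1.282 = 3.242.
n = (3.242 / 0.88)² = 3.684² = 13.57.
Round up.

n = 14 pairs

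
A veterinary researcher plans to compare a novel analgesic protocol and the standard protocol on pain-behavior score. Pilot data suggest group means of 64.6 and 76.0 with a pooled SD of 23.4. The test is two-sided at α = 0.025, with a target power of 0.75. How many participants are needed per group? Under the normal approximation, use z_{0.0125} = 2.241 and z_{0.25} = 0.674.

n = 72 per group

Cohen's d = |M₁ − M₂| / SD_pooled = |64.6 − 76.0| / 23.4 = 11.4 / 23.4 = 0.487.
For two independent groups with equal n: n = 2·((z_{α/2} + z_β) / d)².
z_{α/2} + z_β = 2.241 + 0.674 = 2.915.
n = 2 × (2.915 / 0.487)² = 2 × 5.986² = 2 × 35.83 = 71.7.
Round up to the next whole participant.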